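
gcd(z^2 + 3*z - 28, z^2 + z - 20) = z - 4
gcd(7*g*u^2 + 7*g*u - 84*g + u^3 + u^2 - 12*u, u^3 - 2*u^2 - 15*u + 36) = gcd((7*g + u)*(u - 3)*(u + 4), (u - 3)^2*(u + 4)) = u^2 + u - 12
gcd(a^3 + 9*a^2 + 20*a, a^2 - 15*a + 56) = 1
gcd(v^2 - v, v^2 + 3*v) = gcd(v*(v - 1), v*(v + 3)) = v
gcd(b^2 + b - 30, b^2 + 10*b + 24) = b + 6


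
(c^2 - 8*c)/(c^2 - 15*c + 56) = c/(c - 7)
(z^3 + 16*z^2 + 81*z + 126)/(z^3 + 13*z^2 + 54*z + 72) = (z + 7)/(z + 4)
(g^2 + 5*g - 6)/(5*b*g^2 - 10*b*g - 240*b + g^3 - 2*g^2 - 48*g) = (g - 1)/(5*b*g - 40*b + g^2 - 8*g)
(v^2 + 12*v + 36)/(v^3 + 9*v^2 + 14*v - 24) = (v + 6)/(v^2 + 3*v - 4)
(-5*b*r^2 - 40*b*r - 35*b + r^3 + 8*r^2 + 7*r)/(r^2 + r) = -5*b - 35*b/r + r + 7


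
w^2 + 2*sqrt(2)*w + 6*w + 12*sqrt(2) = (w + 6)*(w + 2*sqrt(2))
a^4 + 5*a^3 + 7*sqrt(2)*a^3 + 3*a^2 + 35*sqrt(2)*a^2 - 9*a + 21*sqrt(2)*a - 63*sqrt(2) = (a - 1)*(a + 3)^2*(a + 7*sqrt(2))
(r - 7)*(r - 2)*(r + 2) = r^3 - 7*r^2 - 4*r + 28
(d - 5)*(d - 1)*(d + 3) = d^3 - 3*d^2 - 13*d + 15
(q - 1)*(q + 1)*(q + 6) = q^3 + 6*q^2 - q - 6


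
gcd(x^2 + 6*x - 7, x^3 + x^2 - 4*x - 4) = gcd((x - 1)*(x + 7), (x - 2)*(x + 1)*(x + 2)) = 1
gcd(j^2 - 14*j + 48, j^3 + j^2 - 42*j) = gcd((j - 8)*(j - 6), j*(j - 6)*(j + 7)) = j - 6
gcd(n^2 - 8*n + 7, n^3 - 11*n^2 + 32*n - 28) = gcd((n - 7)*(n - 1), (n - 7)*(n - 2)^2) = n - 7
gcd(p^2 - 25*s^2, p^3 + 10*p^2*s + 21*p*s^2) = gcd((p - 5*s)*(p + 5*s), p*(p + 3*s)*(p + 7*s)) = 1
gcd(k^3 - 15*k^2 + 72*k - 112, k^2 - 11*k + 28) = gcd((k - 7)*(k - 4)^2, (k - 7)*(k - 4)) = k^2 - 11*k + 28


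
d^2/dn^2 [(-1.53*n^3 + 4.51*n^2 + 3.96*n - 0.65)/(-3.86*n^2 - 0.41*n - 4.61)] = (5.6843418860808e-14*n^5 + 1.13686837721616e-13*n^4 - 157.66687*n^3 + 556.981434*n^2 + 624.066114*n - 199.6388)/(57.512456*n^6 + 18.326508*n^5 + 208.008066*n^4 + 43.843637*n^3 + 248.424141*n^2 + 26.140083*n + 97.972181)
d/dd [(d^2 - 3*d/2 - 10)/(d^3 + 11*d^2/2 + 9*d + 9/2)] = (-4*d^4 + 12*d^3 + 189*d^2 + 476*d + 333)/(4*d^6 + 44*d^5 + 193*d^4 + 432*d^3 + 522*d^2 + 324*d + 81)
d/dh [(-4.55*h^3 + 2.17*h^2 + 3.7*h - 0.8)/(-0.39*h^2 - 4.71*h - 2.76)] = (1.7745*h^4 + 42.861*h^3 + 28.8963*h^2 - 12.6024*h - 13.98)/(0.1521*h^4 + 3.6738*h^3 + 24.3369*h^2 + 25.9992*h + 7.6176)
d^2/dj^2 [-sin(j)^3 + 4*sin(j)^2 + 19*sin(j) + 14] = 9*sin(j)^3 - 16*sin(j)^2 - 25*sin(j) + 8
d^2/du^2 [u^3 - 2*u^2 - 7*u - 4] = 6*u - 4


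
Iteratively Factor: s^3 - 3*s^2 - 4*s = (s + 1)*(s^2 - 4*s) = s*(s + 1)*(s - 4)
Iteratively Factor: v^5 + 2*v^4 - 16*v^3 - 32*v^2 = (v + 4)*(v^4 - 2*v^3 - 8*v^2) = v*(v + 4)*(v^3 - 2*v^2 - 8*v) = v^2*(v + 4)*(v^2 - 2*v - 8) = v^2*(v + 2)*(v + 4)*(v - 4)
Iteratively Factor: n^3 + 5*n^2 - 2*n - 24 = (n + 4)*(n^2 + n - 6) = (n + 3)*(n + 4)*(n - 2)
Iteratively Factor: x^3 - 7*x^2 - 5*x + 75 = (x - 5)*(x^2 - 2*x - 15) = (x - 5)*(x + 3)*(x - 5)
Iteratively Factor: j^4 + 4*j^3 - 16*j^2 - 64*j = (j)*(j^3 + 4*j^2 - 16*j - 64) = j*(j - 4)*(j^2 + 8*j + 16) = j*(j - 4)*(j + 4)*(j + 4)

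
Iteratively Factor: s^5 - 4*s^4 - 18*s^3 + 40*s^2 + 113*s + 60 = (s + 3)*(s^4 - 7*s^3 + 3*s^2 + 31*s + 20) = (s - 4)*(s + 3)*(s^3 - 3*s^2 - 9*s - 5) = (s - 5)*(s - 4)*(s + 3)*(s^2 + 2*s + 1) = (s - 5)*(s - 4)*(s + 1)*(s + 3)*(s + 1)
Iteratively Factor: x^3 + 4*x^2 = (x + 4)*(x^2) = x*(x + 4)*(x)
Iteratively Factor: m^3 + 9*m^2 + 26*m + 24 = (m + 3)*(m^2 + 6*m + 8) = (m + 3)*(m + 4)*(m + 2)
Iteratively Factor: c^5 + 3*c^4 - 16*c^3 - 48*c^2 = (c)*(c^4 + 3*c^3 - 16*c^2 - 48*c) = c*(c + 4)*(c^3 - c^2 - 12*c) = c^2*(c + 4)*(c^2 - c - 12) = c^2*(c + 3)*(c + 4)*(c - 4)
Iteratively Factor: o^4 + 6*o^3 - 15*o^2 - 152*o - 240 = (o + 3)*(o^3 + 3*o^2 - 24*o - 80) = (o - 5)*(o + 3)*(o^2 + 8*o + 16) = (o - 5)*(o + 3)*(o + 4)*(o + 4)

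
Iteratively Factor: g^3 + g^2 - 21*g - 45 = (g + 3)*(g^2 - 2*g - 15) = (g - 5)*(g + 3)*(g + 3)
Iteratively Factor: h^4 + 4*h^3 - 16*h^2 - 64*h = (h - 4)*(h^3 + 8*h^2 + 16*h) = (h - 4)*(h + 4)*(h^2 + 4*h) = h*(h - 4)*(h + 4)*(h + 4)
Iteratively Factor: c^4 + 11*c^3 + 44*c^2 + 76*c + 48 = (c + 4)*(c^3 + 7*c^2 + 16*c + 12) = (c + 3)*(c + 4)*(c^2 + 4*c + 4) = (c + 2)*(c + 3)*(c + 4)*(c + 2)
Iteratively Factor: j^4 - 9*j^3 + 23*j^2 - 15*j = (j - 1)*(j^3 - 8*j^2 + 15*j) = (j - 5)*(j - 1)*(j^2 - 3*j) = (j - 5)*(j - 3)*(j - 1)*(j)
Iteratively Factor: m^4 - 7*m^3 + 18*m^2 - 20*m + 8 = (m - 1)*(m^3 - 6*m^2 + 12*m - 8) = (m - 2)*(m - 1)*(m^2 - 4*m + 4) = (m - 2)^2*(m - 1)*(m - 2)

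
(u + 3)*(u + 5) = u^2 + 8*u + 15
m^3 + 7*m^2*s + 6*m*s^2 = m*(m + s)*(m + 6*s)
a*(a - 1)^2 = a^3 - 2*a^2 + a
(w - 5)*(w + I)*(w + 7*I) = w^3 - 5*w^2 + 8*I*w^2 - 7*w - 40*I*w + 35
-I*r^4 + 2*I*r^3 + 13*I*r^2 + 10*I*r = r*(r - 5)*(r + 2)*(-I*r - I)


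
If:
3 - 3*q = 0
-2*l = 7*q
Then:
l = -7/2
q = 1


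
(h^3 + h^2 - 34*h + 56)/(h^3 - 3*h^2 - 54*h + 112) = (h - 4)/(h - 8)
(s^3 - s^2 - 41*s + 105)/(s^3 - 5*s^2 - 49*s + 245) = (s - 3)/(s - 7)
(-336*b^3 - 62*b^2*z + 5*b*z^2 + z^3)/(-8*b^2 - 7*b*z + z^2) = (42*b^2 + 13*b*z + z^2)/(b + z)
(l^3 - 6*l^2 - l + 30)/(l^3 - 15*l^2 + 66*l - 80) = (l^2 - l - 6)/(l^2 - 10*l + 16)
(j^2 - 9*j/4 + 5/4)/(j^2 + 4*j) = (4*j^2 - 9*j + 5)/(4*j*(j + 4))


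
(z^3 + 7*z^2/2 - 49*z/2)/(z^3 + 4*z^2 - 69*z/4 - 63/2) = 2*z*(z + 7)/(2*z^2 + 15*z + 18)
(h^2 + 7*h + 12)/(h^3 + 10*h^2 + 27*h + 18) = (h + 4)/(h^2 + 7*h + 6)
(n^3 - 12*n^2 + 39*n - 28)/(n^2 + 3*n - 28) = (n^2 - 8*n + 7)/(n + 7)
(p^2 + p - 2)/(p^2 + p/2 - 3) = 2*(p - 1)/(2*p - 3)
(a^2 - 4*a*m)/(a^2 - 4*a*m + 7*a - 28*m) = a/(a + 7)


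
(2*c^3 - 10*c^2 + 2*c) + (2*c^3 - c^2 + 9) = 4*c^3 - 11*c^2 + 2*c + 9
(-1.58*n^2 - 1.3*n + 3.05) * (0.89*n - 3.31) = -1.4062*n^3 + 4.0728*n^2 + 7.0175*n - 10.0955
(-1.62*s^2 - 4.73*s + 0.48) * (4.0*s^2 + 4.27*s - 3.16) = -6.48*s^4 - 25.8374*s^3 - 13.1579*s^2 + 16.9964*s - 1.5168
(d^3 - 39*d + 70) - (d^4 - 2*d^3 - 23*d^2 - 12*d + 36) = -d^4 + 3*d^3 + 23*d^2 - 27*d + 34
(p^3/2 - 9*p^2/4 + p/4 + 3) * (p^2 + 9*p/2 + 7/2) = p^5/2 - 65*p^3/8 - 15*p^2/4 + 115*p/8 + 21/2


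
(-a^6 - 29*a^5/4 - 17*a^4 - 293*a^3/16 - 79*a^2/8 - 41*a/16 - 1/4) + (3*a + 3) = -a^6 - 29*a^5/4 - 17*a^4 - 293*a^3/16 - 79*a^2/8 + 7*a/16 + 11/4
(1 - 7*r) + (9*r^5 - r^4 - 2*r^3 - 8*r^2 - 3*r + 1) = 9*r^5 - r^4 - 2*r^3 - 8*r^2 - 10*r + 2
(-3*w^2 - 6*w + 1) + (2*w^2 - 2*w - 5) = -w^2 - 8*w - 4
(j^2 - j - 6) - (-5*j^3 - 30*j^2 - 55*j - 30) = 5*j^3 + 31*j^2 + 54*j + 24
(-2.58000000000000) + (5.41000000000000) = 2.83000000000000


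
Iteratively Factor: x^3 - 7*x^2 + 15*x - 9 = (x - 3)*(x^2 - 4*x + 3) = (x - 3)^2*(x - 1)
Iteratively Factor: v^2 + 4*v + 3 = (v + 1)*(v + 3)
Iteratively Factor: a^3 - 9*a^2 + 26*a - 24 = (a - 2)*(a^2 - 7*a + 12) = (a - 4)*(a - 2)*(a - 3)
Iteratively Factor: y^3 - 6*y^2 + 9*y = (y - 3)*(y^2 - 3*y) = y*(y - 3)*(y - 3)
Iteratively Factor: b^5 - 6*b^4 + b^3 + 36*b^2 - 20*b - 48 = (b - 4)*(b^4 - 2*b^3 - 7*b^2 + 8*b + 12) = (b - 4)*(b + 2)*(b^3 - 4*b^2 + b + 6) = (b - 4)*(b - 3)*(b + 2)*(b^2 - b - 2) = (b - 4)*(b - 3)*(b + 1)*(b + 2)*(b - 2)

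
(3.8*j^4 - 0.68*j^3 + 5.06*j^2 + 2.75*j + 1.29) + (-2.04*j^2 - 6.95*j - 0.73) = 3.8*j^4 - 0.68*j^3 + 3.02*j^2 - 4.2*j + 0.56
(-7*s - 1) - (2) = -7*s - 3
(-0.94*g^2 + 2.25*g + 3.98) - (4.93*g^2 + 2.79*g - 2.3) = -5.87*g^2 - 0.54*g + 6.28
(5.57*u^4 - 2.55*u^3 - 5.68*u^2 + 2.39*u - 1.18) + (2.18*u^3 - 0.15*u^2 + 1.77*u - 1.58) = 5.57*u^4 - 0.37*u^3 - 5.83*u^2 + 4.16*u - 2.76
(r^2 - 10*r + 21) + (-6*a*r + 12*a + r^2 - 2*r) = -6*a*r + 12*a + 2*r^2 - 12*r + 21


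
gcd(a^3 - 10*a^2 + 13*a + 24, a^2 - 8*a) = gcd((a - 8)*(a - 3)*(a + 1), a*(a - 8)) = a - 8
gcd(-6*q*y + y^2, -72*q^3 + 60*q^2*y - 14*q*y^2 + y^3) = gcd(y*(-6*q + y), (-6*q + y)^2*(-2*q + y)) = -6*q + y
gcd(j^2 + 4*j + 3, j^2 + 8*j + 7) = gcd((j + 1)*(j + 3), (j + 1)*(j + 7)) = j + 1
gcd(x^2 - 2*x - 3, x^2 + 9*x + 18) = 1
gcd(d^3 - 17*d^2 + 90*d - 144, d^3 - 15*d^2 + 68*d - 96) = d^2 - 11*d + 24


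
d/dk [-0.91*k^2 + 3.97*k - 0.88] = 3.97 - 1.82*k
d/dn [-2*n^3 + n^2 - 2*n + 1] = -6*n^2 + 2*n - 2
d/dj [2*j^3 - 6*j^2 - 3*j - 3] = 6*j^2 - 12*j - 3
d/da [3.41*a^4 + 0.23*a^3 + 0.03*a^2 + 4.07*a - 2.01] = 13.64*a^3 + 0.69*a^2 + 0.06*a + 4.07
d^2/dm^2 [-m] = 0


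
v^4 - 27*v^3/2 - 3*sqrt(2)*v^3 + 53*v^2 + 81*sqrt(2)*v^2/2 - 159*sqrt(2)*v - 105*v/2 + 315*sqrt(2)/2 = (v - 7)*(v - 5)*(v - 3/2)*(v - 3*sqrt(2))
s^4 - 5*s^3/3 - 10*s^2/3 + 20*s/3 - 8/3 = (s - 2)*(s - 1)*(s - 2/3)*(s + 2)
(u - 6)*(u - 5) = u^2 - 11*u + 30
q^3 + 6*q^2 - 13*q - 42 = (q - 3)*(q + 2)*(q + 7)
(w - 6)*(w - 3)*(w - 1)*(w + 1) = w^4 - 9*w^3 + 17*w^2 + 9*w - 18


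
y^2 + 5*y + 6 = (y + 2)*(y + 3)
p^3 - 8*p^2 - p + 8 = (p - 8)*(p - 1)*(p + 1)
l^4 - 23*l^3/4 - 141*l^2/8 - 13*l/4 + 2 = (l - 8)*(l - 1/4)*(l + 1/2)*(l + 2)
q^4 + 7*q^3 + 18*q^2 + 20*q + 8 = (q + 1)*(q + 2)^3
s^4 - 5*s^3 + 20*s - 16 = (s - 4)*(s - 2)*(s - 1)*(s + 2)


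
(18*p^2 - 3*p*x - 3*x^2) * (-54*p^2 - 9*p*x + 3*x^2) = -972*p^4 + 243*p^2*x^2 + 18*p*x^3 - 9*x^4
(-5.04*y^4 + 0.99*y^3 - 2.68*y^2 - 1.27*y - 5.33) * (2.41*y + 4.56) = -12.1464*y^5 - 20.5965*y^4 - 1.9444*y^3 - 15.2815*y^2 - 18.6365*y - 24.3048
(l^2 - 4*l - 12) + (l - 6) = l^2 - 3*l - 18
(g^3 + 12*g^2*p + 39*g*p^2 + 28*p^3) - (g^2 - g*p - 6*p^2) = g^3 + 12*g^2*p - g^2 + 39*g*p^2 + g*p + 28*p^3 + 6*p^2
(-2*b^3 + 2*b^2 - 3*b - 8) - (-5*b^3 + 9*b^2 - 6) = 3*b^3 - 7*b^2 - 3*b - 2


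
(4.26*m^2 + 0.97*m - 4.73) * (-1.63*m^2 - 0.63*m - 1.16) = -6.9438*m^4 - 4.2649*m^3 + 2.1572*m^2 + 1.8547*m + 5.4868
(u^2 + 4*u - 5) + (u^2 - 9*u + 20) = 2*u^2 - 5*u + 15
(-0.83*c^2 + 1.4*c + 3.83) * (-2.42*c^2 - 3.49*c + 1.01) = 2.0086*c^4 - 0.4913*c^3 - 14.9929*c^2 - 11.9527*c + 3.8683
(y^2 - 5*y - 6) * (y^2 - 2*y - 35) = y^4 - 7*y^3 - 31*y^2 + 187*y + 210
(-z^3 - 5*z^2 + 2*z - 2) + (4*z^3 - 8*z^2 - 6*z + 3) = 3*z^3 - 13*z^2 - 4*z + 1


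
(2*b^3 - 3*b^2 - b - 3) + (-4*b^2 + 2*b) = 2*b^3 - 7*b^2 + b - 3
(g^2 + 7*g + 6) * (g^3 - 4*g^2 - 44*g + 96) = g^5 + 3*g^4 - 66*g^3 - 236*g^2 + 408*g + 576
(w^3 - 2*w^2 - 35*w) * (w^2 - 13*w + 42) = w^5 - 15*w^4 + 33*w^3 + 371*w^2 - 1470*w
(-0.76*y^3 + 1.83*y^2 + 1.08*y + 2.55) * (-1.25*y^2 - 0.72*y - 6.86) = 0.95*y^5 - 1.7403*y^4 + 2.546*y^3 - 16.5189*y^2 - 9.2448*y - 17.493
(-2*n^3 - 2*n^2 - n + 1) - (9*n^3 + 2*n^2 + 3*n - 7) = -11*n^3 - 4*n^2 - 4*n + 8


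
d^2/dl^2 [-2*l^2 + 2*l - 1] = -4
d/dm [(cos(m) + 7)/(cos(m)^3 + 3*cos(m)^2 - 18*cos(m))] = 2*(cos(m)^3 + 12*cos(m)^2 + 21*cos(m) - 63)*sin(m)/((cos(m) - 3)^2*(cos(m) + 6)^2*cos(m)^2)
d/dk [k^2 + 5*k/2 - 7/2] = 2*k + 5/2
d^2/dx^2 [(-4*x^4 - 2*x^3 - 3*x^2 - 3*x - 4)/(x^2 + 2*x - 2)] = 2*(-4*x^6 - 24*x^5 - 24*x^4 + 119*x^3 - 102*x^2 - 66*x - 48)/(x^6 + 6*x^5 + 6*x^4 - 16*x^3 - 12*x^2 + 24*x - 8)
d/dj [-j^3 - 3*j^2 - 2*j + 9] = -3*j^2 - 6*j - 2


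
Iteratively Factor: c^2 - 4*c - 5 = (c + 1)*(c - 5)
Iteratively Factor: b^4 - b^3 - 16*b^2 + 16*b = (b - 4)*(b^3 + 3*b^2 - 4*b) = (b - 4)*(b + 4)*(b^2 - b) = (b - 4)*(b - 1)*(b + 4)*(b)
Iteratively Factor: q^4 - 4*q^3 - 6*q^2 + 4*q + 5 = (q + 1)*(q^3 - 5*q^2 - q + 5) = (q - 1)*(q + 1)*(q^2 - 4*q - 5) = (q - 5)*(q - 1)*(q + 1)*(q + 1)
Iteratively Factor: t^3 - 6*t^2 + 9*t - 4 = (t - 1)*(t^2 - 5*t + 4) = (t - 1)^2*(t - 4)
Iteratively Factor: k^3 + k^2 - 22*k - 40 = (k - 5)*(k^2 + 6*k + 8) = (k - 5)*(k + 2)*(k + 4)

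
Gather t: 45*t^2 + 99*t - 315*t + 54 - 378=45*t^2 - 216*t - 324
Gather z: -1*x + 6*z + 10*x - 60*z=9*x - 54*z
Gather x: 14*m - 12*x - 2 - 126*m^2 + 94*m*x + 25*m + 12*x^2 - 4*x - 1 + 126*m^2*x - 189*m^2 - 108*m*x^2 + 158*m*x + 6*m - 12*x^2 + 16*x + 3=-315*m^2 - 108*m*x^2 + 45*m + x*(126*m^2 + 252*m)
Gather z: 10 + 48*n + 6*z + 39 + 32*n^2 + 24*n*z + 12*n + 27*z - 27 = 32*n^2 + 60*n + z*(24*n + 33) + 22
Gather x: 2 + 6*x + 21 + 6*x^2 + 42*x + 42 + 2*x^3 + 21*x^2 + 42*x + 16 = 2*x^3 + 27*x^2 + 90*x + 81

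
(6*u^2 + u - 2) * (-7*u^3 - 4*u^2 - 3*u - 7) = -42*u^5 - 31*u^4 - 8*u^3 - 37*u^2 - u + 14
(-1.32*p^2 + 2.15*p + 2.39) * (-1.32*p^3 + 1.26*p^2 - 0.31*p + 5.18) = 1.7424*p^5 - 4.5012*p^4 - 0.0366000000000002*p^3 - 4.4927*p^2 + 10.3961*p + 12.3802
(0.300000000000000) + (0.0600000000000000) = 0.360000000000000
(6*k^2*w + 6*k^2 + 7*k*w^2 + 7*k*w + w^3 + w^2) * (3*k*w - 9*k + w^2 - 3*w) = 18*k^3*w^2 - 36*k^3*w - 54*k^3 + 27*k^2*w^3 - 54*k^2*w^2 - 81*k^2*w + 10*k*w^4 - 20*k*w^3 - 30*k*w^2 + w^5 - 2*w^4 - 3*w^3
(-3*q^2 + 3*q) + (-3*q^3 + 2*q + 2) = -3*q^3 - 3*q^2 + 5*q + 2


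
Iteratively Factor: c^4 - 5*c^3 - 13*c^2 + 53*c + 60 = (c + 1)*(c^3 - 6*c^2 - 7*c + 60) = (c - 5)*(c + 1)*(c^2 - c - 12) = (c - 5)*(c + 1)*(c + 3)*(c - 4)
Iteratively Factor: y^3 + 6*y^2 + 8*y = (y)*(y^2 + 6*y + 8) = y*(y + 4)*(y + 2)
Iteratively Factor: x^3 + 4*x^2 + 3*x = (x + 3)*(x^2 + x) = (x + 1)*(x + 3)*(x)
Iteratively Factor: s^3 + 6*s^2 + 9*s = (s + 3)*(s^2 + 3*s) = s*(s + 3)*(s + 3)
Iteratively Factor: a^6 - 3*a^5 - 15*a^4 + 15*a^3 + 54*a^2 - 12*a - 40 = (a + 2)*(a^5 - 5*a^4 - 5*a^3 + 25*a^2 + 4*a - 20) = (a - 5)*(a + 2)*(a^4 - 5*a^2 + 4) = (a - 5)*(a - 1)*(a + 2)*(a^3 + a^2 - 4*a - 4) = (a - 5)*(a - 2)*(a - 1)*(a + 2)*(a^2 + 3*a + 2) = (a - 5)*(a - 2)*(a - 1)*(a + 1)*(a + 2)*(a + 2)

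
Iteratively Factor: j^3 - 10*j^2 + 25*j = (j - 5)*(j^2 - 5*j) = j*(j - 5)*(j - 5)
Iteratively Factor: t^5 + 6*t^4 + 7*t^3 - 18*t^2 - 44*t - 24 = (t + 3)*(t^4 + 3*t^3 - 2*t^2 - 12*t - 8) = (t + 2)*(t + 3)*(t^3 + t^2 - 4*t - 4) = (t + 2)^2*(t + 3)*(t^2 - t - 2) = (t + 1)*(t + 2)^2*(t + 3)*(t - 2)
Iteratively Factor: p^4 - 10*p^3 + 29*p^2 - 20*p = (p - 4)*(p^3 - 6*p^2 + 5*p) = (p - 5)*(p - 4)*(p^2 - p) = (p - 5)*(p - 4)*(p - 1)*(p)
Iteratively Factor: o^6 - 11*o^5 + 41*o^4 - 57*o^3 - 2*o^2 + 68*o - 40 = (o - 5)*(o^5 - 6*o^4 + 11*o^3 - 2*o^2 - 12*o + 8) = (o - 5)*(o + 1)*(o^4 - 7*o^3 + 18*o^2 - 20*o + 8) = (o - 5)*(o - 2)*(o + 1)*(o^3 - 5*o^2 + 8*o - 4) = (o - 5)*(o - 2)^2*(o + 1)*(o^2 - 3*o + 2) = (o - 5)*(o - 2)^2*(o - 1)*(o + 1)*(o - 2)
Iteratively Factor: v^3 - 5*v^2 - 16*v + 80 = (v - 5)*(v^2 - 16) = (v - 5)*(v - 4)*(v + 4)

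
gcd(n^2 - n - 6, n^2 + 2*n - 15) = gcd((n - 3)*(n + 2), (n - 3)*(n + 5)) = n - 3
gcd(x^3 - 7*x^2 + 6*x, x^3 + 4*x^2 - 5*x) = x^2 - x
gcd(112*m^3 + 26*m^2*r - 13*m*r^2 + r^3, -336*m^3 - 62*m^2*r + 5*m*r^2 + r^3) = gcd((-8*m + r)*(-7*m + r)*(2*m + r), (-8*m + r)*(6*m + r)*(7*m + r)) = -8*m + r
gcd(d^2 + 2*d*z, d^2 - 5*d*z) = d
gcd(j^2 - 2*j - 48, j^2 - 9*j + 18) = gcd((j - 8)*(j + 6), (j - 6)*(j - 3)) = 1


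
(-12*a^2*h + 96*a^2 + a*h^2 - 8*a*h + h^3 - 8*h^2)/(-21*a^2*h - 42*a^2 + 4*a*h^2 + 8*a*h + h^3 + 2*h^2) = (4*a*h - 32*a + h^2 - 8*h)/(7*a*h + 14*a + h^2 + 2*h)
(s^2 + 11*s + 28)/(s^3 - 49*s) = (s + 4)/(s*(s - 7))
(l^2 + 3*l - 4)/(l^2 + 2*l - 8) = (l - 1)/(l - 2)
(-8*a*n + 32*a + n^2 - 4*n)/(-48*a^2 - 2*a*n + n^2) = (n - 4)/(6*a + n)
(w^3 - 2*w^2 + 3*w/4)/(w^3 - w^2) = (w^2 - 2*w + 3/4)/(w*(w - 1))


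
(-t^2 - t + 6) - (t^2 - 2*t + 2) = -2*t^2 + t + 4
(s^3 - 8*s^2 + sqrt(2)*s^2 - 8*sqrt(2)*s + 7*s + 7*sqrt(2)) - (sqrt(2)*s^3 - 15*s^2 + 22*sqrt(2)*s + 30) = -sqrt(2)*s^3 + s^3 + sqrt(2)*s^2 + 7*s^2 - 30*sqrt(2)*s + 7*s - 30 + 7*sqrt(2)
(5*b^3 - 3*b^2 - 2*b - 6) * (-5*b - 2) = -25*b^4 + 5*b^3 + 16*b^2 + 34*b + 12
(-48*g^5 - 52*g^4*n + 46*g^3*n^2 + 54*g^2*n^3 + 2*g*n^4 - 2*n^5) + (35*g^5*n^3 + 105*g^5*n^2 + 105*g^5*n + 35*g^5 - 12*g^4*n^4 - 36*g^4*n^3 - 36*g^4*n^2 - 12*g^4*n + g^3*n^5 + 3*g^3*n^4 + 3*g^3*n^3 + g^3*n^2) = 35*g^5*n^3 + 105*g^5*n^2 + 105*g^5*n - 13*g^5 - 12*g^4*n^4 - 36*g^4*n^3 - 36*g^4*n^2 - 64*g^4*n + g^3*n^5 + 3*g^3*n^4 + 3*g^3*n^3 + 47*g^3*n^2 + 54*g^2*n^3 + 2*g*n^4 - 2*n^5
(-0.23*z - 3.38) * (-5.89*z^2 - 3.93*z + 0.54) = 1.3547*z^3 + 20.8121*z^2 + 13.1592*z - 1.8252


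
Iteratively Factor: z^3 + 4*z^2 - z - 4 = (z - 1)*(z^2 + 5*z + 4) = (z - 1)*(z + 1)*(z + 4)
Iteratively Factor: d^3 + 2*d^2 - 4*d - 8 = (d + 2)*(d^2 - 4) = (d - 2)*(d + 2)*(d + 2)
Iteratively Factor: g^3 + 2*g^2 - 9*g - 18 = (g + 2)*(g^2 - 9) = (g + 2)*(g + 3)*(g - 3)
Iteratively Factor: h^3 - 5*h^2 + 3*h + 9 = (h + 1)*(h^2 - 6*h + 9) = (h - 3)*(h + 1)*(h - 3)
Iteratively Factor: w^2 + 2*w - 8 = (w + 4)*(w - 2)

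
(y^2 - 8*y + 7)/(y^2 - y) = (y - 7)/y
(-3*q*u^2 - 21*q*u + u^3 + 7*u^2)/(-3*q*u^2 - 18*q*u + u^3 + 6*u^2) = (u + 7)/(u + 6)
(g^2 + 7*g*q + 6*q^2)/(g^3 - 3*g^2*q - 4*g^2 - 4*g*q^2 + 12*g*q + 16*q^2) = (-g - 6*q)/(-g^2 + 4*g*q + 4*g - 16*q)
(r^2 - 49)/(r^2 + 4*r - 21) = (r - 7)/(r - 3)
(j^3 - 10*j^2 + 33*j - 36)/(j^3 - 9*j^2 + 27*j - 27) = (j - 4)/(j - 3)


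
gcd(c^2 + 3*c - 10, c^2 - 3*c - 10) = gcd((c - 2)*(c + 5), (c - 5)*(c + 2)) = 1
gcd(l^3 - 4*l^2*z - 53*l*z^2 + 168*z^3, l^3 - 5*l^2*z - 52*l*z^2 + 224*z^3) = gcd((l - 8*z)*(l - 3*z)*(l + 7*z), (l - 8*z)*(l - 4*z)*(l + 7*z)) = -l^2 + l*z + 56*z^2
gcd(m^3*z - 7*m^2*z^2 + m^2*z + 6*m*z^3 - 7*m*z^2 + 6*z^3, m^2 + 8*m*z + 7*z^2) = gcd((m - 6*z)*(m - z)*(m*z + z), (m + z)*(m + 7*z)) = 1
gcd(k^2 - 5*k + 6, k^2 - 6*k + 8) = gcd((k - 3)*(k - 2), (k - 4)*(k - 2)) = k - 2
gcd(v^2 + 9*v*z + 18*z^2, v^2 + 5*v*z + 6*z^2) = v + 3*z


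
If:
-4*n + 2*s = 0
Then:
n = s/2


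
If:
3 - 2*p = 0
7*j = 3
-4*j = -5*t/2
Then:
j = 3/7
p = 3/2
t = 24/35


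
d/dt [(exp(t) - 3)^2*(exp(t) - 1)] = (exp(t) - 3)*(3*exp(t) - 5)*exp(t)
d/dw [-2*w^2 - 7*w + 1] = -4*w - 7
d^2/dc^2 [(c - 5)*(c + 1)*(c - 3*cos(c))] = 3*c^2*cos(c) - 12*sqrt(2)*c*cos(c + pi/4) + 6*c - 24*sin(c) - 21*cos(c) - 8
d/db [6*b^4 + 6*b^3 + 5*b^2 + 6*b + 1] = 24*b^3 + 18*b^2 + 10*b + 6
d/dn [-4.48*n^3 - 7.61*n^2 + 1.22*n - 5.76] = -13.44*n^2 - 15.22*n + 1.22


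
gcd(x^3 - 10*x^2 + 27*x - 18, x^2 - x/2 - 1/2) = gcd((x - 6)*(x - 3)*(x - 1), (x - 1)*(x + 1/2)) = x - 1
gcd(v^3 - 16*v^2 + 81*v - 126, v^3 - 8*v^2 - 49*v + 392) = v - 7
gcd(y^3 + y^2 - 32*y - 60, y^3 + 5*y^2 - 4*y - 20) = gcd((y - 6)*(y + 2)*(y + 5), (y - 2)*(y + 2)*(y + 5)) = y^2 + 7*y + 10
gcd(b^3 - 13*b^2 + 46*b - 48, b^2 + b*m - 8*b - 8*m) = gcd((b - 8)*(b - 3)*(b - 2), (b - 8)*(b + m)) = b - 8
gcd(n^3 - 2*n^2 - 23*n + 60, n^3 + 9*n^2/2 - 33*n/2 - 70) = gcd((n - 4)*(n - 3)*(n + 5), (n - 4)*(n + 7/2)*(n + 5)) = n^2 + n - 20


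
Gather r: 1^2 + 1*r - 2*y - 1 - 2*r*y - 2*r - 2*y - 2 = r*(-2*y - 1) - 4*y - 2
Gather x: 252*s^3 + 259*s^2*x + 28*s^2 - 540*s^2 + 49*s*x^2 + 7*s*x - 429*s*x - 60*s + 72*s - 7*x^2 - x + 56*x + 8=252*s^3 - 512*s^2 + 12*s + x^2*(49*s - 7) + x*(259*s^2 - 422*s + 55) + 8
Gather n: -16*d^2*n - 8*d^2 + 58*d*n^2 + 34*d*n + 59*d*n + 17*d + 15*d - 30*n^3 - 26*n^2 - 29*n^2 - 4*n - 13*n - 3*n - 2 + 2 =-8*d^2 + 32*d - 30*n^3 + n^2*(58*d - 55) + n*(-16*d^2 + 93*d - 20)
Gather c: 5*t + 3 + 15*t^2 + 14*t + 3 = 15*t^2 + 19*t + 6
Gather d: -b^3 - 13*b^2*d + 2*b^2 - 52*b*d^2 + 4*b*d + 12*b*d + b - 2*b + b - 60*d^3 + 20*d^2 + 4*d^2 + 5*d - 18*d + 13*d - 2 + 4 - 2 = -b^3 + 2*b^2 - 60*d^3 + d^2*(24 - 52*b) + d*(-13*b^2 + 16*b)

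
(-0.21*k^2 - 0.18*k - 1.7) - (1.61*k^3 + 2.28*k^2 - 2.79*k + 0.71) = -1.61*k^3 - 2.49*k^2 + 2.61*k - 2.41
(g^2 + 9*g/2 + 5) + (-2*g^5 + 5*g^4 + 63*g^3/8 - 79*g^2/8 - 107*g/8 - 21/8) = -2*g^5 + 5*g^4 + 63*g^3/8 - 71*g^2/8 - 71*g/8 + 19/8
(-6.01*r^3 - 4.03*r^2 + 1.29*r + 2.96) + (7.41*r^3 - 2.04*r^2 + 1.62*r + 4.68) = 1.4*r^3 - 6.07*r^2 + 2.91*r + 7.64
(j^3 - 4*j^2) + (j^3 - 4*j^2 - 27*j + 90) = 2*j^3 - 8*j^2 - 27*j + 90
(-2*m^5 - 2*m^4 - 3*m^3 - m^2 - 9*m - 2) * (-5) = 10*m^5 + 10*m^4 + 15*m^3 + 5*m^2 + 45*m + 10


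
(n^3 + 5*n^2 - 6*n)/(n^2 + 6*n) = n - 1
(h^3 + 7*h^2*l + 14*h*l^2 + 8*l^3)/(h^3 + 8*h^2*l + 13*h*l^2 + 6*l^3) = (h^2 + 6*h*l + 8*l^2)/(h^2 + 7*h*l + 6*l^2)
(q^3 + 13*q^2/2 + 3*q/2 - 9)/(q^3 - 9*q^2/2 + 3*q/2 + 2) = (2*q^2 + 15*q + 18)/(2*q^2 - 7*q - 4)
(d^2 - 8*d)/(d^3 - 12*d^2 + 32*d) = 1/(d - 4)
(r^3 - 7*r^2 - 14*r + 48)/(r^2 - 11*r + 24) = (r^2 + r - 6)/(r - 3)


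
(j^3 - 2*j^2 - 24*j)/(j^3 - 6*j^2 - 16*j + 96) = j/(j - 4)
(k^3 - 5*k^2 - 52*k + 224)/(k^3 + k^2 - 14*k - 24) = (k^2 - k - 56)/(k^2 + 5*k + 6)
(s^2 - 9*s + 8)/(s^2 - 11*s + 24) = (s - 1)/(s - 3)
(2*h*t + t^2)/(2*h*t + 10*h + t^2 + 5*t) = t/(t + 5)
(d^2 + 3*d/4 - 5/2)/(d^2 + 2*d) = (d - 5/4)/d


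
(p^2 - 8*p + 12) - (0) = p^2 - 8*p + 12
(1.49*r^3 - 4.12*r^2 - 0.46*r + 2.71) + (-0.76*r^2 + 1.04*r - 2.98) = 1.49*r^3 - 4.88*r^2 + 0.58*r - 0.27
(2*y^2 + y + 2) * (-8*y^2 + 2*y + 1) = -16*y^4 - 4*y^3 - 12*y^2 + 5*y + 2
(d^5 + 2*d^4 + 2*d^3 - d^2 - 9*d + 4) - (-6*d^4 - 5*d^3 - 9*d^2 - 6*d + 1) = d^5 + 8*d^4 + 7*d^3 + 8*d^2 - 3*d + 3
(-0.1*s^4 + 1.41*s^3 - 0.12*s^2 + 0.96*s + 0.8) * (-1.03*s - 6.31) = 0.103*s^5 - 0.8213*s^4 - 8.7735*s^3 - 0.2316*s^2 - 6.8816*s - 5.048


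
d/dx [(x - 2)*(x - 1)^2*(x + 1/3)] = 4*x^3 - 11*x^2 + 22*x/3 - 1/3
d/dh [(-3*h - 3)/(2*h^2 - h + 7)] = 3*(-2*h^2 + h + (h + 1)*(4*h - 1) - 7)/(2*h^2 - h + 7)^2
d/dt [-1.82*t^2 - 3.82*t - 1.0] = -3.64*t - 3.82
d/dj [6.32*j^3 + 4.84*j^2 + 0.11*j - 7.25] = 18.96*j^2 + 9.68*j + 0.11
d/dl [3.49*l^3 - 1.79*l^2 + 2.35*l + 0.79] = 10.47*l^2 - 3.58*l + 2.35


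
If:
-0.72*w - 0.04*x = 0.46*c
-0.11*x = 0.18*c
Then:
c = -0.611111111111111*x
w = 0.334876543209877*x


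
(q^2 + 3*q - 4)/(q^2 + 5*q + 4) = (q - 1)/(q + 1)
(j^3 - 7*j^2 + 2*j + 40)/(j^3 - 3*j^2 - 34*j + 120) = (j + 2)/(j + 6)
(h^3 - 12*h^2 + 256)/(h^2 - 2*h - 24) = (h^2 - 16*h + 64)/(h - 6)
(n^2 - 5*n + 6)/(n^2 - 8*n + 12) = (n - 3)/(n - 6)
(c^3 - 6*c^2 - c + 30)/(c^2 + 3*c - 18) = (c^2 - 3*c - 10)/(c + 6)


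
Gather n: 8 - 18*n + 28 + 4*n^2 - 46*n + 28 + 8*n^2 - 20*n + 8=12*n^2 - 84*n + 72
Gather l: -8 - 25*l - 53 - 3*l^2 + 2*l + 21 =-3*l^2 - 23*l - 40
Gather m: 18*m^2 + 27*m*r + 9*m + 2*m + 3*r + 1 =18*m^2 + m*(27*r + 11) + 3*r + 1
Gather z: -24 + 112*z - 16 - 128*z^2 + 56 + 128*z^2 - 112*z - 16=0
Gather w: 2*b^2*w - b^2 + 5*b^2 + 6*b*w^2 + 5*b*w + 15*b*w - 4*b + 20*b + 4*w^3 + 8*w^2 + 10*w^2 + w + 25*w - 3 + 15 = 4*b^2 + 16*b + 4*w^3 + w^2*(6*b + 18) + w*(2*b^2 + 20*b + 26) + 12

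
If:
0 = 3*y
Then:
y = 0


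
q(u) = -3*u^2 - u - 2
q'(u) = -6*u - 1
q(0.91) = -5.39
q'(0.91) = -6.46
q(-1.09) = -4.47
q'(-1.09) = 5.54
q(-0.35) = -2.02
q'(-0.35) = 1.10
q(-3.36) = -32.51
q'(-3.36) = 19.16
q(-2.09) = -13.01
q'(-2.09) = 11.54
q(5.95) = -114.16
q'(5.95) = -36.70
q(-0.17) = -1.92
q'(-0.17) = 0.02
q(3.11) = -34.13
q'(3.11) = -19.66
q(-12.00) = -422.00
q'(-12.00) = 71.00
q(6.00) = -116.00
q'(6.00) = -37.00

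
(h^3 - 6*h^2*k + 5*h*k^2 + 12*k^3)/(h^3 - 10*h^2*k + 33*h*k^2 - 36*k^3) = (h + k)/(h - 3*k)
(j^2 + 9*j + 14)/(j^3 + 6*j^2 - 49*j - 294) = (j + 2)/(j^2 - j - 42)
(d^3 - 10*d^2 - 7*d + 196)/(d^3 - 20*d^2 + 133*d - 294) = (d + 4)/(d - 6)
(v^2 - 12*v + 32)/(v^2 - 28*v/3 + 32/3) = 3*(v - 4)/(3*v - 4)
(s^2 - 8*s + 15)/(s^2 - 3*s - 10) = (s - 3)/(s + 2)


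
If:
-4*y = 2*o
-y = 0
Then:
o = 0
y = 0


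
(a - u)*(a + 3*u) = a^2 + 2*a*u - 3*u^2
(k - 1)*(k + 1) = k^2 - 1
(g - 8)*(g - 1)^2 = g^3 - 10*g^2 + 17*g - 8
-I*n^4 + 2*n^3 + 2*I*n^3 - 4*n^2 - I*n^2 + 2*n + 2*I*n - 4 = (n - 2)*(n - I)*(n + 2*I)*(-I*n + 1)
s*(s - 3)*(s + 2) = s^3 - s^2 - 6*s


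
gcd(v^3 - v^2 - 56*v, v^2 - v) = v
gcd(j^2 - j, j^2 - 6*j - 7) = 1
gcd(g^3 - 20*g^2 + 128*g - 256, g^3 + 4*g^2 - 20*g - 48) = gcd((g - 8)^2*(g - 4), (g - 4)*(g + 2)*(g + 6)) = g - 4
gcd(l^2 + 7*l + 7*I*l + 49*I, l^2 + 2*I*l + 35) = l + 7*I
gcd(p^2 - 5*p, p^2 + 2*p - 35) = p - 5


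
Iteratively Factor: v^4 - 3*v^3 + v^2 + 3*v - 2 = (v - 1)*(v^3 - 2*v^2 - v + 2) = (v - 1)*(v + 1)*(v^2 - 3*v + 2) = (v - 2)*(v - 1)*(v + 1)*(v - 1)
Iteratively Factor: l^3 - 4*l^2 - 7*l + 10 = (l - 5)*(l^2 + l - 2) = (l - 5)*(l - 1)*(l + 2)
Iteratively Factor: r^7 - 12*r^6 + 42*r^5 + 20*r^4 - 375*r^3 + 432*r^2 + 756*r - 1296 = (r + 2)*(r^6 - 14*r^5 + 70*r^4 - 120*r^3 - 135*r^2 + 702*r - 648) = (r - 3)*(r + 2)*(r^5 - 11*r^4 + 37*r^3 - 9*r^2 - 162*r + 216) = (r - 3)^2*(r + 2)*(r^4 - 8*r^3 + 13*r^2 + 30*r - 72) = (r - 3)^3*(r + 2)*(r^3 - 5*r^2 - 2*r + 24) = (r - 4)*(r - 3)^3*(r + 2)*(r^2 - r - 6) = (r - 4)*(r - 3)^3*(r + 2)^2*(r - 3)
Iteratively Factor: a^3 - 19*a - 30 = (a + 2)*(a^2 - 2*a - 15) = (a - 5)*(a + 2)*(a + 3)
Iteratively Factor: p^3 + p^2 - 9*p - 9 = (p + 3)*(p^2 - 2*p - 3) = (p - 3)*(p + 3)*(p + 1)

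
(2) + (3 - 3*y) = 5 - 3*y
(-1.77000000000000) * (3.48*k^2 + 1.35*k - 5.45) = -6.1596*k^2 - 2.3895*k + 9.6465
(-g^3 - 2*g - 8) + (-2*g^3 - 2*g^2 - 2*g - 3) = -3*g^3 - 2*g^2 - 4*g - 11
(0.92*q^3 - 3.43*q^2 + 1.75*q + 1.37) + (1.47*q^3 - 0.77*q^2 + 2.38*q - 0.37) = 2.39*q^3 - 4.2*q^2 + 4.13*q + 1.0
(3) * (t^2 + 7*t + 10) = 3*t^2 + 21*t + 30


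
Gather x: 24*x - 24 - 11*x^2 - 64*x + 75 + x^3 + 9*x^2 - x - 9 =x^3 - 2*x^2 - 41*x + 42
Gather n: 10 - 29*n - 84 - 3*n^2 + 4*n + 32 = -3*n^2 - 25*n - 42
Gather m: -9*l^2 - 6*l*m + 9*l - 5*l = -9*l^2 - 6*l*m + 4*l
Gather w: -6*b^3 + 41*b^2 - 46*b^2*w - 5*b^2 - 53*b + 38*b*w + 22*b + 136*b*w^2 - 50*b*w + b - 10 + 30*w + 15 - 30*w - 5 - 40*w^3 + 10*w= -6*b^3 + 36*b^2 + 136*b*w^2 - 30*b - 40*w^3 + w*(-46*b^2 - 12*b + 10)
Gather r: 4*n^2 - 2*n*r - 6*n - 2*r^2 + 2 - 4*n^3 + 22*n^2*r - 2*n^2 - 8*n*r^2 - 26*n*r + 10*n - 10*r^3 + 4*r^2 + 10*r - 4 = -4*n^3 + 2*n^2 + 4*n - 10*r^3 + r^2*(2 - 8*n) + r*(22*n^2 - 28*n + 10) - 2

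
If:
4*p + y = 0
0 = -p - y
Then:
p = 0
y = 0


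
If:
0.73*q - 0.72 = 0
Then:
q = 0.99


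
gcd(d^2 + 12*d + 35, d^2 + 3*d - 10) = d + 5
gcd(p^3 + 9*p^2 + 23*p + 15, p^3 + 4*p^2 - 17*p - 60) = p^2 + 8*p + 15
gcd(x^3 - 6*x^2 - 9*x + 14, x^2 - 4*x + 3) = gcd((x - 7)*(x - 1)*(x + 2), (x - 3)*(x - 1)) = x - 1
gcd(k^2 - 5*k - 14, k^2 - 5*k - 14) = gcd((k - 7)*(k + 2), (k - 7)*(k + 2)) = k^2 - 5*k - 14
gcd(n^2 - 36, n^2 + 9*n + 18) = n + 6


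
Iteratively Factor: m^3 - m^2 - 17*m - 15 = (m - 5)*(m^2 + 4*m + 3) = (m - 5)*(m + 3)*(m + 1)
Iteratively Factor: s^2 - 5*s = (s)*(s - 5)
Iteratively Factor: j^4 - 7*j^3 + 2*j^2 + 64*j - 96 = (j - 4)*(j^3 - 3*j^2 - 10*j + 24) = (j - 4)^2*(j^2 + j - 6) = (j - 4)^2*(j - 2)*(j + 3)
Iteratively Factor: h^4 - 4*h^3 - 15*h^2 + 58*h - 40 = (h - 1)*(h^3 - 3*h^2 - 18*h + 40) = (h - 5)*(h - 1)*(h^2 + 2*h - 8) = (h - 5)*(h - 1)*(h + 4)*(h - 2)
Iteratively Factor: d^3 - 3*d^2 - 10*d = (d)*(d^2 - 3*d - 10) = d*(d - 5)*(d + 2)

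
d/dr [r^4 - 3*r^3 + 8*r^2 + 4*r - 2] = 4*r^3 - 9*r^2 + 16*r + 4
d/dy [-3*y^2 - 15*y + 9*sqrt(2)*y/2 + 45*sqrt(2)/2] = -6*y - 15 + 9*sqrt(2)/2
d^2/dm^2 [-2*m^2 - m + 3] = -4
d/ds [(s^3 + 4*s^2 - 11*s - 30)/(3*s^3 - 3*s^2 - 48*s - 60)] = 5*(-s^2 + 2*s - 13)/(3*(s^4 - 6*s^3 - 11*s^2 + 60*s + 100))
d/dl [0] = 0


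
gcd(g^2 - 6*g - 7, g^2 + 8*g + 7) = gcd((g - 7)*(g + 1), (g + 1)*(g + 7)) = g + 1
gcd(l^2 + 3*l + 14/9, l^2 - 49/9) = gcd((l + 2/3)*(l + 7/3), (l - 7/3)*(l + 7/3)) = l + 7/3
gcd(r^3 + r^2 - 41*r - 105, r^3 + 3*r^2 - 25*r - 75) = r^2 + 8*r + 15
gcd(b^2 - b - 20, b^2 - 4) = 1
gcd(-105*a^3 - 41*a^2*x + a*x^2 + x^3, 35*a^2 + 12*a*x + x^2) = 5*a + x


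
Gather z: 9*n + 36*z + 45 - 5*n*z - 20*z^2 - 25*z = 9*n - 20*z^2 + z*(11 - 5*n) + 45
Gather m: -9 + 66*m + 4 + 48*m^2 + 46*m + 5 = 48*m^2 + 112*m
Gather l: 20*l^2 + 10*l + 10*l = 20*l^2 + 20*l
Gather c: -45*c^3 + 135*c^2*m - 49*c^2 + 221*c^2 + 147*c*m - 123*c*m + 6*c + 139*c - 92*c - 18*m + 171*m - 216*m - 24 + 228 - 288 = -45*c^3 + c^2*(135*m + 172) + c*(24*m + 53) - 63*m - 84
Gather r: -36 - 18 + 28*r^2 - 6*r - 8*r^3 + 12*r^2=-8*r^3 + 40*r^2 - 6*r - 54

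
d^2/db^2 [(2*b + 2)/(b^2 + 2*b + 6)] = 4*(3*(-b - 1)*(b^2 + 2*b + 6) + 4*(b + 1)^3)/(b^2 + 2*b + 6)^3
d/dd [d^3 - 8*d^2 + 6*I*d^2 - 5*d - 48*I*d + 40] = 3*d^2 + d*(-16 + 12*I) - 5 - 48*I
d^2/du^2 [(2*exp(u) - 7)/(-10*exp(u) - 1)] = (720*exp(u) - 72)*exp(u)/(1000*exp(3*u) + 300*exp(2*u) + 30*exp(u) + 1)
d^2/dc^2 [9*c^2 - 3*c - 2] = 18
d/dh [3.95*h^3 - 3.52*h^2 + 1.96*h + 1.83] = 11.85*h^2 - 7.04*h + 1.96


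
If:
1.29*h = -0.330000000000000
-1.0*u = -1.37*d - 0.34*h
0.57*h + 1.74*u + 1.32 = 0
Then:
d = -0.43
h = -0.26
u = -0.67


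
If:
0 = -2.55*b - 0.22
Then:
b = -0.09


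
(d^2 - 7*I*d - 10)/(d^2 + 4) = (d - 5*I)/(d + 2*I)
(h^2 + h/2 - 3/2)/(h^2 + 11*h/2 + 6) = (h - 1)/(h + 4)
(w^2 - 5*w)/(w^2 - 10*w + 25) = w/(w - 5)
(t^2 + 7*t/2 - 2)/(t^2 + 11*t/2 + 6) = (2*t - 1)/(2*t + 3)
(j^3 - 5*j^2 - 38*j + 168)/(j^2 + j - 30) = (j^2 - 11*j + 28)/(j - 5)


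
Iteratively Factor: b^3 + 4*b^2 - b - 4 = (b - 1)*(b^2 + 5*b + 4) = (b - 1)*(b + 4)*(b + 1)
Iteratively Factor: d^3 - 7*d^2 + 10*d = (d - 5)*(d^2 - 2*d) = d*(d - 5)*(d - 2)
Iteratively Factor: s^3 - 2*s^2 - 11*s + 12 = (s - 4)*(s^2 + 2*s - 3) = (s - 4)*(s + 3)*(s - 1)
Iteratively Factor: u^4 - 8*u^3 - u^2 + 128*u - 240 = (u - 5)*(u^3 - 3*u^2 - 16*u + 48) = (u - 5)*(u + 4)*(u^2 - 7*u + 12) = (u - 5)*(u - 3)*(u + 4)*(u - 4)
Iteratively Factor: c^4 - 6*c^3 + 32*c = (c + 2)*(c^3 - 8*c^2 + 16*c) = (c - 4)*(c + 2)*(c^2 - 4*c) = (c - 4)^2*(c + 2)*(c)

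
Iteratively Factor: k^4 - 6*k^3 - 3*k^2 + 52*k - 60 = (k - 2)*(k^3 - 4*k^2 - 11*k + 30) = (k - 5)*(k - 2)*(k^2 + k - 6) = (k - 5)*(k - 2)*(k + 3)*(k - 2)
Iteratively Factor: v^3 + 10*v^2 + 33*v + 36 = (v + 3)*(v^2 + 7*v + 12) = (v + 3)*(v + 4)*(v + 3)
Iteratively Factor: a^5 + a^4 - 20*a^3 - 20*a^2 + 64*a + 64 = (a - 2)*(a^4 + 3*a^3 - 14*a^2 - 48*a - 32) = (a - 4)*(a - 2)*(a^3 + 7*a^2 + 14*a + 8) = (a - 4)*(a - 2)*(a + 1)*(a^2 + 6*a + 8) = (a - 4)*(a - 2)*(a + 1)*(a + 4)*(a + 2)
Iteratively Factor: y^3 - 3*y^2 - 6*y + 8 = (y - 1)*(y^2 - 2*y - 8) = (y - 1)*(y + 2)*(y - 4)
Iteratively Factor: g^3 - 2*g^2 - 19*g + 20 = (g + 4)*(g^2 - 6*g + 5) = (g - 1)*(g + 4)*(g - 5)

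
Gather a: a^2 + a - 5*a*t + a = a^2 + a*(2 - 5*t)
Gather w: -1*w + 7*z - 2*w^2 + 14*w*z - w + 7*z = -2*w^2 + w*(14*z - 2) + 14*z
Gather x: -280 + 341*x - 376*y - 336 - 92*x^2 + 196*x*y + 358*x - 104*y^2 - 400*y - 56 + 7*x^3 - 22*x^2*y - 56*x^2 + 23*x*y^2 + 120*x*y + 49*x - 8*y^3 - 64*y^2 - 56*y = 7*x^3 + x^2*(-22*y - 148) + x*(23*y^2 + 316*y + 748) - 8*y^3 - 168*y^2 - 832*y - 672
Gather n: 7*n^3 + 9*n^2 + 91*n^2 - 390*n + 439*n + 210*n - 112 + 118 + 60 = 7*n^3 + 100*n^2 + 259*n + 66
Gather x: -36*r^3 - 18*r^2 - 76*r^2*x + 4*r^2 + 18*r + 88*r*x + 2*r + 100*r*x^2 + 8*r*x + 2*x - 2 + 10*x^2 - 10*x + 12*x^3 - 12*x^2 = -36*r^3 - 14*r^2 + 20*r + 12*x^3 + x^2*(100*r - 2) + x*(-76*r^2 + 96*r - 8) - 2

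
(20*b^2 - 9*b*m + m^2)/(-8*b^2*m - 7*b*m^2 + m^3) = (-20*b^2 + 9*b*m - m^2)/(m*(8*b^2 + 7*b*m - m^2))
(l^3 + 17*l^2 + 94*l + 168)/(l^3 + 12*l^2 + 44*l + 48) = (l + 7)/(l + 2)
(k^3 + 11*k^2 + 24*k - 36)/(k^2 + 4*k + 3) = (k^3 + 11*k^2 + 24*k - 36)/(k^2 + 4*k + 3)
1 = 1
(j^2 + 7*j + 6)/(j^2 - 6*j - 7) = (j + 6)/(j - 7)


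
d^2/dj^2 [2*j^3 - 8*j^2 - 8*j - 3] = 12*j - 16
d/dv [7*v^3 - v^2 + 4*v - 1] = 21*v^2 - 2*v + 4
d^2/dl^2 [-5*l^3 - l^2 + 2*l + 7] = -30*l - 2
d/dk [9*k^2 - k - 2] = 18*k - 1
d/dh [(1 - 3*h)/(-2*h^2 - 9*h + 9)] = 2*(-3*h^2 + 2*h - 9)/(4*h^4 + 36*h^3 + 45*h^2 - 162*h + 81)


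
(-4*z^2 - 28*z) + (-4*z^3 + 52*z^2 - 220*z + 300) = -4*z^3 + 48*z^2 - 248*z + 300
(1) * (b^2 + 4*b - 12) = b^2 + 4*b - 12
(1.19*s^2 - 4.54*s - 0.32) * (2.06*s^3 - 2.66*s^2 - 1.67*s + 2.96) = 2.4514*s^5 - 12.5178*s^4 + 9.4299*s^3 + 11.9554*s^2 - 12.904*s - 0.9472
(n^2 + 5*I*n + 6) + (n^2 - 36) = 2*n^2 + 5*I*n - 30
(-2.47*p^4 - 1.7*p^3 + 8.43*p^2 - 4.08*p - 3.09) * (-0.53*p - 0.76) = 1.3091*p^5 + 2.7782*p^4 - 3.1759*p^3 - 4.2444*p^2 + 4.7385*p + 2.3484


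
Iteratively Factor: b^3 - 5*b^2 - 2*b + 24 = (b + 2)*(b^2 - 7*b + 12) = (b - 4)*(b + 2)*(b - 3)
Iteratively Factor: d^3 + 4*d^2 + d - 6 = (d - 1)*(d^2 + 5*d + 6) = (d - 1)*(d + 2)*(d + 3)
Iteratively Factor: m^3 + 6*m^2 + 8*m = (m + 2)*(m^2 + 4*m) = m*(m + 2)*(m + 4)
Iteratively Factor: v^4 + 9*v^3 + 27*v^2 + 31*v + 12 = (v + 1)*(v^3 + 8*v^2 + 19*v + 12) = (v + 1)^2*(v^2 + 7*v + 12) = (v + 1)^2*(v + 3)*(v + 4)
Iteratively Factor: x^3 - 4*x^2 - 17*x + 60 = (x - 3)*(x^2 - x - 20) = (x - 5)*(x - 3)*(x + 4)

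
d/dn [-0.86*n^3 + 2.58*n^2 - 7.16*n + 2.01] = -2.58*n^2 + 5.16*n - 7.16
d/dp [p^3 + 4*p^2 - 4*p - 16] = 3*p^2 + 8*p - 4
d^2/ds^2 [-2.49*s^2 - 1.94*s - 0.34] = -4.98000000000000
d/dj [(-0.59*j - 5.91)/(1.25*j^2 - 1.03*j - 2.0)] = (0.7375*j^2 + 14.775*j - 4.9073)/(1.5625*j^4 - 2.575*j^3 - 3.9391*j^2 + 4.12*j + 4.0)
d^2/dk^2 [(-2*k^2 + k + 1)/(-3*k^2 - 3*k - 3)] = 2*(-k^3 - 3*k^2 + 1)/(k^6 + 3*k^5 + 6*k^4 + 7*k^3 + 6*k^2 + 3*k + 1)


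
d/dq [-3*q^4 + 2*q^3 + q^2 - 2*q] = -12*q^3 + 6*q^2 + 2*q - 2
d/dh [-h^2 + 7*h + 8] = 7 - 2*h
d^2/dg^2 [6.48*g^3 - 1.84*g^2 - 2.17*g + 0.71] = 38.88*g - 3.68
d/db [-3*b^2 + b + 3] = 1 - 6*b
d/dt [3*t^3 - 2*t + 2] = 9*t^2 - 2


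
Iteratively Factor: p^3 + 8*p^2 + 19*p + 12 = (p + 4)*(p^2 + 4*p + 3) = (p + 1)*(p + 4)*(p + 3)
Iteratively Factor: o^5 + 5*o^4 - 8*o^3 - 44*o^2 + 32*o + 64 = (o + 4)*(o^4 + o^3 - 12*o^2 + 4*o + 16) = (o - 2)*(o + 4)*(o^3 + 3*o^2 - 6*o - 8) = (o - 2)*(o + 4)^2*(o^2 - o - 2) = (o - 2)*(o + 1)*(o + 4)^2*(o - 2)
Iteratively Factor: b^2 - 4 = (b + 2)*(b - 2)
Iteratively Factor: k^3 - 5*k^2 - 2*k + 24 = (k - 4)*(k^2 - k - 6) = (k - 4)*(k - 3)*(k + 2)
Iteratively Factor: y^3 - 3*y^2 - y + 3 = (y + 1)*(y^2 - 4*y + 3) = (y - 3)*(y + 1)*(y - 1)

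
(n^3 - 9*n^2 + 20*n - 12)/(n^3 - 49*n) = (n^3 - 9*n^2 + 20*n - 12)/(n*(n^2 - 49))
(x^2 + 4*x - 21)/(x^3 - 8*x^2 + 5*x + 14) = (x^2 + 4*x - 21)/(x^3 - 8*x^2 + 5*x + 14)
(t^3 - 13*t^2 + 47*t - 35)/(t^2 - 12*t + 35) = t - 1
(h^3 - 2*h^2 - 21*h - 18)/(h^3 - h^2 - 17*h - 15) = (h - 6)/(h - 5)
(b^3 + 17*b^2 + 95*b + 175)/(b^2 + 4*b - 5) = (b^2 + 12*b + 35)/(b - 1)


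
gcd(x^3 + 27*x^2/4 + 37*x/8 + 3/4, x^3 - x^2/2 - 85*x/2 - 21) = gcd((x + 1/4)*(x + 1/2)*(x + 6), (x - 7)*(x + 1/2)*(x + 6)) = x^2 + 13*x/2 + 3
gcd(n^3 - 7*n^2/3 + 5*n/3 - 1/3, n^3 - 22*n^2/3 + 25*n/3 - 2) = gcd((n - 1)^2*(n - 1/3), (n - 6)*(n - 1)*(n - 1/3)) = n^2 - 4*n/3 + 1/3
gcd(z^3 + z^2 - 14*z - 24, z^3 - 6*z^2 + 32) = z^2 - 2*z - 8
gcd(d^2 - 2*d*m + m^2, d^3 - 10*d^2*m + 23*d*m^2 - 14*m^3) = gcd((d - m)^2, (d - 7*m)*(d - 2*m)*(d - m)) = d - m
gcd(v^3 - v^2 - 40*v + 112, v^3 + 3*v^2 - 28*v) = v^2 + 3*v - 28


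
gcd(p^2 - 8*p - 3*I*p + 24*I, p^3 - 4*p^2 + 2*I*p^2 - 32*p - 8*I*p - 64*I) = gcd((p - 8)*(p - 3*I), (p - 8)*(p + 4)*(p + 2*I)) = p - 8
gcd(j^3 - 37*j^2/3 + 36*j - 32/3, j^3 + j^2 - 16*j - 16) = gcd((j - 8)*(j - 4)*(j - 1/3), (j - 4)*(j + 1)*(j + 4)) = j - 4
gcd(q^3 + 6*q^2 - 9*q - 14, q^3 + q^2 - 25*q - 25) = q + 1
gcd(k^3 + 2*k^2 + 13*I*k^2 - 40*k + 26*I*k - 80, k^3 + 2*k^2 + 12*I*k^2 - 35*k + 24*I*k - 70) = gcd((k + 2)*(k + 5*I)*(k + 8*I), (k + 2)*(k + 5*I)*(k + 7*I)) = k^2 + k*(2 + 5*I) + 10*I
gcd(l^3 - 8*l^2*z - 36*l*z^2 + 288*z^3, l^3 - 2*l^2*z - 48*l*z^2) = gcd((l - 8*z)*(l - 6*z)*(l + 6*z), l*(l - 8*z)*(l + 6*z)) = -l^2 + 2*l*z + 48*z^2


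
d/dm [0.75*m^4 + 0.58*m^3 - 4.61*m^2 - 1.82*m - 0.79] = 3.0*m^3 + 1.74*m^2 - 9.22*m - 1.82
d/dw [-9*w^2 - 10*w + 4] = -18*w - 10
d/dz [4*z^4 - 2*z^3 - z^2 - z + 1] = 16*z^3 - 6*z^2 - 2*z - 1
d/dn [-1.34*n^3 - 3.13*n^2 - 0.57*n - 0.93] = -4.02*n^2 - 6.26*n - 0.57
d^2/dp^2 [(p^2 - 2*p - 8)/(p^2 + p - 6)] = 2*(-3*p^3 - 6*p^2 - 60*p - 32)/(p^6 + 3*p^5 - 15*p^4 - 35*p^3 + 90*p^2 + 108*p - 216)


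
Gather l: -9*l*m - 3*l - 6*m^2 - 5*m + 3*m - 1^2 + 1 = l*(-9*m - 3) - 6*m^2 - 2*m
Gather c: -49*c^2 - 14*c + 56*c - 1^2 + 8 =-49*c^2 + 42*c + 7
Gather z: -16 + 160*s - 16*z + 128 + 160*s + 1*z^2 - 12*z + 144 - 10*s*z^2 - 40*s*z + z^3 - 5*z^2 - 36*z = 320*s + z^3 + z^2*(-10*s - 4) + z*(-40*s - 64) + 256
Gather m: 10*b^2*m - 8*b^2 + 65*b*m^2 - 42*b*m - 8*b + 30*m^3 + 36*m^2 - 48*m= -8*b^2 - 8*b + 30*m^3 + m^2*(65*b + 36) + m*(10*b^2 - 42*b - 48)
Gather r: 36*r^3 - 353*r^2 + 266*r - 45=36*r^3 - 353*r^2 + 266*r - 45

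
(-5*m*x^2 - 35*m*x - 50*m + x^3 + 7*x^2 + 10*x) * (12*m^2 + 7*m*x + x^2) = -60*m^3*x^2 - 420*m^3*x - 600*m^3 - 23*m^2*x^3 - 161*m^2*x^2 - 230*m^2*x + 2*m*x^4 + 14*m*x^3 + 20*m*x^2 + x^5 + 7*x^4 + 10*x^3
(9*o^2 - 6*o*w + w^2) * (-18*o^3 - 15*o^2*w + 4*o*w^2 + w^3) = -162*o^5 - 27*o^4*w + 108*o^3*w^2 - 30*o^2*w^3 - 2*o*w^4 + w^5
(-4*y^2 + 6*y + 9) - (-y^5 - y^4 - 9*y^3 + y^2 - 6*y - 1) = y^5 + y^4 + 9*y^3 - 5*y^2 + 12*y + 10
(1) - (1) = 0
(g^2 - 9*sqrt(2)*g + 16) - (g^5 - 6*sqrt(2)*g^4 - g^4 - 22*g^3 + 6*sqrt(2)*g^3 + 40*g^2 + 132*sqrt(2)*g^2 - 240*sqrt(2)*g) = -g^5 + g^4 + 6*sqrt(2)*g^4 - 6*sqrt(2)*g^3 + 22*g^3 - 132*sqrt(2)*g^2 - 39*g^2 + 231*sqrt(2)*g + 16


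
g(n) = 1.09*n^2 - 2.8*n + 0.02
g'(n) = 2.18*n - 2.8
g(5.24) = 15.28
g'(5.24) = 8.62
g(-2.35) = 12.62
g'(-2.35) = -7.92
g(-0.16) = 0.50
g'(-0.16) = -3.15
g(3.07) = 1.70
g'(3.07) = 3.89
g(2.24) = -0.78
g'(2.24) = 2.08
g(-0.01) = 0.05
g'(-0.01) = -2.82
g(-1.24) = 5.17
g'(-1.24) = -5.50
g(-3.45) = 22.65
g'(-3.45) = -10.32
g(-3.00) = 18.23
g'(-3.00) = -9.34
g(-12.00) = 190.58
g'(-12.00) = -28.96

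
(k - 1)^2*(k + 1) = k^3 - k^2 - k + 1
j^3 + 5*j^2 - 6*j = j*(j - 1)*(j + 6)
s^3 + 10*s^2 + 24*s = s*(s + 4)*(s + 6)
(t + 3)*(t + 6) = t^2 + 9*t + 18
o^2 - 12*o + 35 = (o - 7)*(o - 5)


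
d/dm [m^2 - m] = 2*m - 1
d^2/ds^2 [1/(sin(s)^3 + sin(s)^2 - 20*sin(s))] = (-9*sin(s)^3 - 11*sin(s)^2 + 48*sin(s) + 76 - 514/sin(s) - 120/sin(s)^2 + 800/sin(s)^3)/((sin(s) - 4)^3*(sin(s) + 5)^3)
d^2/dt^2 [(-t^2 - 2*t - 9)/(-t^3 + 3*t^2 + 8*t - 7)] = 2*(t^6 + 6*t^5 + 60*t^4 - 255*t^3 + 6*t^2 + 585*t + 926)/(t^9 - 9*t^8 + 3*t^7 + 138*t^6 - 150*t^5 - 723*t^4 + 643*t^3 + 903*t^2 - 1176*t + 343)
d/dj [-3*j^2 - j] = -6*j - 1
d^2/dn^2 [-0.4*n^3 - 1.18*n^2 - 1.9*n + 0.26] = -2.4*n - 2.36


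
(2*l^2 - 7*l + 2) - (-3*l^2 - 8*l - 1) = 5*l^2 + l + 3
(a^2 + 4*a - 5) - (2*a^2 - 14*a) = -a^2 + 18*a - 5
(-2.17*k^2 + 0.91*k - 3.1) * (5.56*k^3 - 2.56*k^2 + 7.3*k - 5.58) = -12.0652*k^5 + 10.6148*k^4 - 35.4066*k^3 + 26.6876*k^2 - 27.7078*k + 17.298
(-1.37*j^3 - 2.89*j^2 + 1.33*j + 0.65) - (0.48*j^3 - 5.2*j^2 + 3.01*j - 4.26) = -1.85*j^3 + 2.31*j^2 - 1.68*j + 4.91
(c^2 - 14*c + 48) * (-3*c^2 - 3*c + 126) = -3*c^4 + 39*c^3 + 24*c^2 - 1908*c + 6048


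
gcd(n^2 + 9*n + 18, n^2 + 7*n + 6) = n + 6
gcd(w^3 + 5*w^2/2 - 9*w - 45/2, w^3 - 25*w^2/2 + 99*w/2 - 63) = w - 3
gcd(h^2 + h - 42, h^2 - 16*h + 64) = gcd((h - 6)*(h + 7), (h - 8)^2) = 1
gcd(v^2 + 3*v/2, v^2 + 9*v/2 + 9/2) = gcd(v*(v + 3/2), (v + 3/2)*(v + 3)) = v + 3/2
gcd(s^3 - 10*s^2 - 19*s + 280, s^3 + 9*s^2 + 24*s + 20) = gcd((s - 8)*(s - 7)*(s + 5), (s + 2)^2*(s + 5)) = s + 5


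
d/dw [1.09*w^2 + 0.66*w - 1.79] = 2.18*w + 0.66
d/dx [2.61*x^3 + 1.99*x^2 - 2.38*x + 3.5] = 7.83*x^2 + 3.98*x - 2.38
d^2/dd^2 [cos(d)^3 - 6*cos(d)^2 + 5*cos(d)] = -23*cos(d)/4 + 12*cos(2*d) - 9*cos(3*d)/4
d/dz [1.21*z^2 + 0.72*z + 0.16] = 2.42*z + 0.72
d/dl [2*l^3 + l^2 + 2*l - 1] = 6*l^2 + 2*l + 2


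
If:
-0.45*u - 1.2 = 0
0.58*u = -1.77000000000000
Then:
No Solution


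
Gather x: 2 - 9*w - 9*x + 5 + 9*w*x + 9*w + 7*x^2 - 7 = 7*x^2 + x*(9*w - 9)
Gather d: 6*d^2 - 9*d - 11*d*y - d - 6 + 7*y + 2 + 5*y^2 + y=6*d^2 + d*(-11*y - 10) + 5*y^2 + 8*y - 4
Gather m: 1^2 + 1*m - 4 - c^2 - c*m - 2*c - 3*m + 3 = -c^2 - 2*c + m*(-c - 2)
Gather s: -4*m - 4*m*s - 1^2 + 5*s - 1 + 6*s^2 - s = -4*m + 6*s^2 + s*(4 - 4*m) - 2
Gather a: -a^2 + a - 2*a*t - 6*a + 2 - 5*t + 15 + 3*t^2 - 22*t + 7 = -a^2 + a*(-2*t - 5) + 3*t^2 - 27*t + 24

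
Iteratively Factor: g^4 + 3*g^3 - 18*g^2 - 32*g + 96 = (g - 3)*(g^3 + 6*g^2 - 32) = (g - 3)*(g + 4)*(g^2 + 2*g - 8) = (g - 3)*(g - 2)*(g + 4)*(g + 4)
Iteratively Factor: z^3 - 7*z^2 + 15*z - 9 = (z - 3)*(z^2 - 4*z + 3) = (z - 3)*(z - 1)*(z - 3)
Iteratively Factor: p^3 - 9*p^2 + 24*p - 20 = (p - 5)*(p^2 - 4*p + 4) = (p - 5)*(p - 2)*(p - 2)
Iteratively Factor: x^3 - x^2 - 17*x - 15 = (x + 3)*(x^2 - 4*x - 5) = (x - 5)*(x + 3)*(x + 1)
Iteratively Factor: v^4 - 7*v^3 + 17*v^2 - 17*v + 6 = (v - 1)*(v^3 - 6*v^2 + 11*v - 6) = (v - 2)*(v - 1)*(v^2 - 4*v + 3) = (v - 3)*(v - 2)*(v - 1)*(v - 1)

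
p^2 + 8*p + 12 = (p + 2)*(p + 6)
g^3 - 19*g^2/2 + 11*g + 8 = (g - 8)*(g - 2)*(g + 1/2)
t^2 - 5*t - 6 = (t - 6)*(t + 1)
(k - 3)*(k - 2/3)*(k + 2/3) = k^3 - 3*k^2 - 4*k/9 + 4/3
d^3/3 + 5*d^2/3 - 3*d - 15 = (d/3 + 1)*(d - 3)*(d + 5)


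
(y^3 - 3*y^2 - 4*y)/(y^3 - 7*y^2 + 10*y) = (y^2 - 3*y - 4)/(y^2 - 7*y + 10)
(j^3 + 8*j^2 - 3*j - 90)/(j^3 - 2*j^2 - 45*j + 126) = (j^2 + 11*j + 30)/(j^2 + j - 42)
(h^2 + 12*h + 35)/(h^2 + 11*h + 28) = (h + 5)/(h + 4)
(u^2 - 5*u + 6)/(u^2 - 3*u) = (u - 2)/u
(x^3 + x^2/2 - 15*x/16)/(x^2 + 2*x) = (x^2 + x/2 - 15/16)/(x + 2)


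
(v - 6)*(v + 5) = v^2 - v - 30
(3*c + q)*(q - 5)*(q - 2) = 3*c*q^2 - 21*c*q + 30*c + q^3 - 7*q^2 + 10*q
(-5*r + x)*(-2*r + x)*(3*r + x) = 30*r^3 - 11*r^2*x - 4*r*x^2 + x^3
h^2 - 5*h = h*(h - 5)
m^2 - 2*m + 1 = (m - 1)^2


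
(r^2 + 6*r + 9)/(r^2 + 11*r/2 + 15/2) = 2*(r + 3)/(2*r + 5)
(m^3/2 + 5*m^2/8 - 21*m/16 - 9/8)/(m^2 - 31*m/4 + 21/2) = (8*m^3 + 10*m^2 - 21*m - 18)/(4*(4*m^2 - 31*m + 42))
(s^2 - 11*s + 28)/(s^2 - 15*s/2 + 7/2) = 2*(s - 4)/(2*s - 1)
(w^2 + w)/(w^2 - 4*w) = (w + 1)/(w - 4)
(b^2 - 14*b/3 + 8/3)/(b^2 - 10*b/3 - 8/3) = (3*b - 2)/(3*b + 2)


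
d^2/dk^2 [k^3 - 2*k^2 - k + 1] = 6*k - 4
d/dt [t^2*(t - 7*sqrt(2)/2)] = t*(3*t - 7*sqrt(2))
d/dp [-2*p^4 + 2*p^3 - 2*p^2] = 2*p*(-4*p^2 + 3*p - 2)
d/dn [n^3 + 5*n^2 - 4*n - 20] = 3*n^2 + 10*n - 4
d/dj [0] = 0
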